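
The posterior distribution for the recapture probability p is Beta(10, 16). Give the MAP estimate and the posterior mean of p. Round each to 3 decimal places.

Mode = (10−1)/(10+16−2) = 9/24 = 0.375.
Mean = 10/(10+16) = 10/26 = 0.385.
Mean > mode: the posterior has a right tail.

MAP = 0.375, posterior mean = 0.385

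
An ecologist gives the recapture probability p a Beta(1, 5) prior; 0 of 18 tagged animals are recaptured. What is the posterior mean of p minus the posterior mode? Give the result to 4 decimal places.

Posterior: Beta(1+0, 5+18) = Beta(1, 23).
Since α = 1 ≤ 1 and β > 1, the Beta density is monotone decreasing on [0,1]; the mode is at 0.
Mean = 1/(1+23) = 0.0417.
Difference = 0.0417 − 0.0000 = 0.0417.
The posterior is right-skewed, so the mean exceeds the mode.

0.0417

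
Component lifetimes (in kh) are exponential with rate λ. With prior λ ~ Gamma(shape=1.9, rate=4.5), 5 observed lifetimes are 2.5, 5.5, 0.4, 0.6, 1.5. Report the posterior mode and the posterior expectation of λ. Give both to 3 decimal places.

MAP = 0.393; posterior mean = 0.460

Σ times = 10.5. Posterior: Gamma(shape = 1.9+5 = 6.9, rate = 4.5+10.5 = 15.0).
Mode = (α−1)/β = 5.9/15.0 = 0.393.
Mean = α/β = 6.9/15.0 = 0.460.
The mean is pulled above the mode by the posterior's right skew.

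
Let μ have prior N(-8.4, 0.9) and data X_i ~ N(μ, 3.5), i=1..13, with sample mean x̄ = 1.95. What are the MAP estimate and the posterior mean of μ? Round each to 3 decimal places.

MAP = -0.433; posterior mean = -0.433

Posterior for μ is Normal. Precision-weighted mean: (1/0.9·-8.4 + 13/3.5·1.95) / (1/0.9 + 13/3.5) = -0.433.
A Normal posterior is symmetric, so mode = mean.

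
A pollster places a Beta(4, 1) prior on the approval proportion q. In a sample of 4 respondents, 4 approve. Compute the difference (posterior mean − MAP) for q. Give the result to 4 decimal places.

Posterior: Beta(4+4, 1+0) = Beta(8, 1).
Since β = 1 ≤ 1 and α > 1, the Beta density is monotone increasing on [0,1]; the mode is at 1.
Mean = 8/(8+1) = 0.8889.
Difference = 0.8889 − 1.0000 = -0.1111.
The posterior is left-skewed, so the mode exceeds the mean.

-0.1111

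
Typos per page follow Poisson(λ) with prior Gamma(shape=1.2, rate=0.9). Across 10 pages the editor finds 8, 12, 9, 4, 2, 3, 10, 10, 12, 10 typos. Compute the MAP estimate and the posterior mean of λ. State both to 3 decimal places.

MAP: 7.358. Posterior mean: 7.450.

Σ counts = 80. Posterior: Gamma(shape = 1.2+80 = 81.2, rate = 0.9+10 = 10.9).
Mode = (α−1)/β = 80.2/10.9 = 7.358.
Mean = α/β = 81.2/10.9 = 7.450.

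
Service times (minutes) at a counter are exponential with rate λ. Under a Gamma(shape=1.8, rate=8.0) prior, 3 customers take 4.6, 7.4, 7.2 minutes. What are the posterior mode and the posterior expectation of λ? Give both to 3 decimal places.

λ_MAP = 0.140, E[λ|data] = 0.176

Σ times = 19.2. Posterior: Gamma(shape = 1.8+3 = 4.8, rate = 8.0+19.2 = 27.2).
Mode = (α−1)/β = 3.8/27.2 = 0.140.
Mean = α/β = 4.8/27.2 = 0.176.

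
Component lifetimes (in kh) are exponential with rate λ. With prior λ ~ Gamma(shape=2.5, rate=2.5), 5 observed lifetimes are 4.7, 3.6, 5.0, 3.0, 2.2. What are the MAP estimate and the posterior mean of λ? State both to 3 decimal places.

Σ times = 18.5. Posterior: Gamma(shape = 2.5+5 = 7.5, rate = 2.5+18.5 = 21.0).
Mode = (α−1)/β = 6.5/21.0 = 0.310.
Mean = α/β = 7.5/21.0 = 0.357.
The posterior is right-skewed, so the mean exceeds the mode.

MAP: 0.310. Posterior mean: 0.357.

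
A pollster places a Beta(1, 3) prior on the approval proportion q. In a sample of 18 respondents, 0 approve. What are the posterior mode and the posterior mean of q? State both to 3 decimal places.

Posterior: Beta(1+0, 3+18) = Beta(1, 21).
Since α = 1 ≤ 1 and β > 1, the Beta density is monotone decreasing on [0,1]; the mode is at 0.
Mean = 1/(1+21) = 0.045.
Right-skewed posterior ⇒ mode < mean.

MAP = 0.000, posterior mean = 0.045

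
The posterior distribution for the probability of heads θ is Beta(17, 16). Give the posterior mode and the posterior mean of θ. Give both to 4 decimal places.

MAP = 0.5161; posterior mean = 0.5152

Mode = (17−1)/(17+16−2) = 16/31 = 0.5161.
Mean = 17/(17+16) = 17/33 = 0.5152.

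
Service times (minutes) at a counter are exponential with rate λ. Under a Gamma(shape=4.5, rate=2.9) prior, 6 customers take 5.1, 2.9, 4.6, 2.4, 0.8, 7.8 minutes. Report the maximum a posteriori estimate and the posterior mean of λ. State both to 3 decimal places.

Σ times = 23.6. Posterior: Gamma(shape = 4.5+6 = 10.5, rate = 2.9+23.6 = 26.5).
Mode = (α−1)/β = 9.5/26.5 = 0.358.
Mean = α/β = 10.5/26.5 = 0.396.

MAP = 0.358; posterior mean = 0.396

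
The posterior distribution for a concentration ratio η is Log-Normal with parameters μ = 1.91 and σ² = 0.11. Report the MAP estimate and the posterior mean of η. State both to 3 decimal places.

MAP estimate = 6.050, posterior mean = 7.135

Mode = exp(μ − σ²) = exp(1.80) = 6.050.
Mean = exp(μ + σ²/2) = exp(1.965) = 7.135.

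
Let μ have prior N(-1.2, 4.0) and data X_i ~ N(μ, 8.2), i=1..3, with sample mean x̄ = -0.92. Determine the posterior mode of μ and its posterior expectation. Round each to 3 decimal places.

Posterior for μ is Normal. Precision-weighted mean: (1/4.0·-1.2 + 3/8.2·-0.92) / (1/4.0 + 3/8.2) = -1.034.
A Normal posterior is symmetric, so mode = mean.

μ_MAP = -1.034, E[μ|data] = -1.034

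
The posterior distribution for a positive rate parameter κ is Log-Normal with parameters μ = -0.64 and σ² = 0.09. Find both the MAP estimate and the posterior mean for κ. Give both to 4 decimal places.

MAP = 0.4819; posterior mean = 0.5516

Mode = exp(μ − σ²) = exp(-0.73) = 0.4819.
Mean = exp(μ + σ²/2) = exp(-0.595) = 0.5516.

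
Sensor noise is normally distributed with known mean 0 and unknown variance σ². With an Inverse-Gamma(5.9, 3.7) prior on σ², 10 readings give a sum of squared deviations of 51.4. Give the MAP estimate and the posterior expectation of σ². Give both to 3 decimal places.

Posterior: Inverse-Gamma(shape = 5.9+10/2 = 10.9, scale = 3.7+51.4/2 = 29.4).
Mode = β/(α+1) = 29.4/11.9 = 2.471.
Mean = β/(α−1) = 29.4/9.9 = 2.970.

MAP: 2.471. Posterior mean: 2.970.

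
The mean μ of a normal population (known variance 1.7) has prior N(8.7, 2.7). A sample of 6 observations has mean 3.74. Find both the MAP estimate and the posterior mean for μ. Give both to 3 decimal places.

Posterior for μ is Normal. Precision-weighted mean: (1/2.7·8.7 + 6/1.7·3.74) / (1/2.7 + 6/1.7) = 4.211.
A Normal posterior is symmetric, so mode = mean.

MAP: 4.211. Posterior mean: 4.211.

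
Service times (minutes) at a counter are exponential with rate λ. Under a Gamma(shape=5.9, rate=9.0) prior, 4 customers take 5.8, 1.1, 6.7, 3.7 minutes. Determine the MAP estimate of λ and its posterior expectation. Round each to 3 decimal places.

Σ times = 17.3. Posterior: Gamma(shape = 5.9+4 = 9.9, rate = 9.0+17.3 = 26.3).
Mode = (α−1)/β = 8.9/26.3 = 0.338.
Mean = α/β = 9.9/26.3 = 0.376.

λ_MAP = 0.338, E[λ|data] = 0.376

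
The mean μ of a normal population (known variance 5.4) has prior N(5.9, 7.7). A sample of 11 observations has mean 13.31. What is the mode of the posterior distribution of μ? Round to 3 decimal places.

12.866

Posterior for μ is Normal. Precision-weighted mean: (1/7.7·5.9 + 11/5.4·13.31) / (1/7.7 + 11/5.4) = 12.866.
A Normal posterior is symmetric, so mode = mean.
This is the posterior mode — the MAP estimate.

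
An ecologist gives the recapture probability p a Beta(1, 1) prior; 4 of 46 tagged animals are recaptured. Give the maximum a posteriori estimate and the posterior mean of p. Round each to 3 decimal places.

MAP: 0.087. Posterior mean: 0.104.

Posterior: Beta(1+4, 1+42) = Beta(5, 43).
Mode = (5−1)/(5+43−2) = 4/46 = 0.087.
With a flat prior the MAP equals the MLE, 4/46.
Mean = 5/(5+43) = 5/48 = 0.104.
The mean is pulled above the mode by the posterior's right skew.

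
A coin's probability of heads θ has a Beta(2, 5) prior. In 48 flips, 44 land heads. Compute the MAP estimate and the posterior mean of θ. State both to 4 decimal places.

MAP estimate = 0.8491, posterior mean = 0.8364

Posterior: Beta(2+44, 5+4) = Beta(46, 9).
Mode = (46−1)/(46+9−2) = 45/53 = 0.8491.
Mean = 46/(46+9) = 46/55 = 0.8364.
The mean is pulled below the mode by the posterior's left skew.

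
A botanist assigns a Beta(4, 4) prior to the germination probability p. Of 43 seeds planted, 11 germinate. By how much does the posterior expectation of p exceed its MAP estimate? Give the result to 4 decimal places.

0.0084

Posterior: Beta(4+11, 4+32) = Beta(15, 36).
Mode = (15−1)/(15+36−2) = 14/49 = 0.2857.
Mean = 15/(15+36) = 15/51 = 0.2941.
Difference = 0.2941 − 0.2857 = 0.0084.
The posterior is right-skewed, so the mean exceeds the mode.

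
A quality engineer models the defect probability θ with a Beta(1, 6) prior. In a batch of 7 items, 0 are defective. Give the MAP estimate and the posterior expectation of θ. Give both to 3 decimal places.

θ_MAP = 0.000, E[θ|data] = 0.071

Posterior: Beta(1+0, 6+7) = Beta(1, 13).
Since α = 1 ≤ 1 and β > 1, the Beta density is monotone decreasing on [0,1]; the mode is at 0.
Mean = 1/(1+13) = 0.071.
The mean is pulled above the mode by the posterior's right skew.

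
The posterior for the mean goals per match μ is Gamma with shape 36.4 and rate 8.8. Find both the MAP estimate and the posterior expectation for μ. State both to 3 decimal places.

MAP estimate = 4.023, posterior expectation = 4.136

Mode = (α−1)/β = 35.4/8.8 = 4.023.
Mean = α/β = 36.4/8.8 = 4.136.
The mean is pulled above the mode by the posterior's right skew.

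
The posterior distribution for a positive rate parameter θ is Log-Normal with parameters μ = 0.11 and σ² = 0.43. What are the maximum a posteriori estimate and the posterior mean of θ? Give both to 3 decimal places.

Mode = exp(μ − σ²) = exp(-0.32) = 0.726.
Mean = exp(μ + σ²/2) = exp(0.325) = 1.384.

MAP = 0.726, posterior mean = 1.384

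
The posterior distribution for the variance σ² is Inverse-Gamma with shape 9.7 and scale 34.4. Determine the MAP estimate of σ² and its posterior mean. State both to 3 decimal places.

MAP: 3.215. Posterior mean: 3.954.

Mode = β/(α+1) = 34.4/10.7 = 3.215.
Mean = β/(α−1) = 34.4/8.7 = 3.954.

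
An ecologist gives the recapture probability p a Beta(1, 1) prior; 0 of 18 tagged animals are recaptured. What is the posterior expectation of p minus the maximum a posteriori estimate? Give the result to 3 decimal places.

Posterior: Beta(1+0, 1+18) = Beta(1, 19).
Since α = 1 ≤ 1 and β > 1, the Beta density is monotone decreasing on [0,1]; the mode is at 0.
Mean = 1/(1+19) = 0.050.
Difference = 0.050 − 0.000 = 0.050.

0.050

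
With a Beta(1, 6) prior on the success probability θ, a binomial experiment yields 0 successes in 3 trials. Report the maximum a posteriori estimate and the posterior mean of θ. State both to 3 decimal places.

θ_MAP = 0.000, E[θ|data] = 0.100

Posterior: Beta(1+0, 6+3) = Beta(1, 9).
Since α = 1 ≤ 1 and β > 1, the Beta density is monotone decreasing on [0,1]; the mode is at 0.
Mean = 1/(1+9) = 0.100.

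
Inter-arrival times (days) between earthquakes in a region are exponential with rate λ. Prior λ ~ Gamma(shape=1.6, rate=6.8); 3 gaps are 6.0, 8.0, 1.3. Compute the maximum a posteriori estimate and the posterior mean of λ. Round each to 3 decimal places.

MAP: 0.163. Posterior mean: 0.208.

Σ times = 15.3. Posterior: Gamma(shape = 1.6+3 = 4.6, rate = 6.8+15.3 = 22.1).
Mode = (α−1)/β = 3.6/22.1 = 0.163.
Mean = α/β = 4.6/22.1 = 0.208.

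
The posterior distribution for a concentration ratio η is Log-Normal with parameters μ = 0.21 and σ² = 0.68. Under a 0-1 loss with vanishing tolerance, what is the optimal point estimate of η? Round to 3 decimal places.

0.625

Mode = exp(μ − σ²) = exp(-0.47) = 0.625.
Mean = exp(μ + σ²/2) = exp(0.550) = 1.733.
This is the posterior mode — the MAP estimate.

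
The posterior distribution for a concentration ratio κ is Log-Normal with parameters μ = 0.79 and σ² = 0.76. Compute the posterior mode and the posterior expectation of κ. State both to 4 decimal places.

posterior mode = 1.0305, posterior expectation = 3.2220

Mode = exp(μ − σ²) = exp(0.03) = 1.0305.
Mean = exp(μ + σ²/2) = exp(1.170) = 3.2220.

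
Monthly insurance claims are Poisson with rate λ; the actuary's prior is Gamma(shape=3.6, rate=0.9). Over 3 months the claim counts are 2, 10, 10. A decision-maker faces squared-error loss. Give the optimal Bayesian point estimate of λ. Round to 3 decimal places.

6.564

Σ counts = 22. Posterior: Gamma(shape = 3.6+22 = 25.6, rate = 0.9+3 = 3.9).
Mode = (α−1)/β = 24.6/3.9 = 6.308.
Mean = α/β = 25.6/3.9 = 6.564.
Squared-error loss ⇒ the optimal estimator is the posterior mean.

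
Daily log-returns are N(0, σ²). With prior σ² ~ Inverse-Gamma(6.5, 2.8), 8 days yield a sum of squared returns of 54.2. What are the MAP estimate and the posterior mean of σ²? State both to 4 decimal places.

MAP = 2.6000, posterior mean = 3.1474

Posterior: Inverse-Gamma(shape = 6.5+8/2 = 10.5, scale = 2.8+54.2/2 = 29.9).
Mode = β/(α+1) = 29.9/11.5 = 2.6000.
Mean = β/(α−1) = 29.9/9.5 = 3.1474.
The mean is pulled above the mode by the posterior's right skew.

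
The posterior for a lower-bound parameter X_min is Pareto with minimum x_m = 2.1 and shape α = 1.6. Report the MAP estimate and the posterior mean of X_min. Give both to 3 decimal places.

The Pareto density is strictly decreasing on [x_m, ∞), so the mode is x_m = 2.100.
Mean = α·x_m/(α−1) = 1.6·2.1/0.6 = 5.600.

MAP: 2.100. Posterior mean: 5.600.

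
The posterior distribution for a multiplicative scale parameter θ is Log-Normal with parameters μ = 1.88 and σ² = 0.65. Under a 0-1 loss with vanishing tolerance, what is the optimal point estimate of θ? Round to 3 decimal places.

3.421

Mode = exp(μ − σ²) = exp(1.23) = 3.421.
Mean = exp(μ + σ²/2) = exp(2.205) = 9.070.
This is the posterior mode — the MAP estimate.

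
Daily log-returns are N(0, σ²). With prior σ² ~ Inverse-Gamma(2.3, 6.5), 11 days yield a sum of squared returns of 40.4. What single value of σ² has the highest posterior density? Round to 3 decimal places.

3.034

Posterior: Inverse-Gamma(shape = 2.3+11/2 = 7.8, scale = 6.5+40.4/2 = 26.7).
Mode = β/(α+1) = 26.7/8.8 = 3.034.
Mean = β/(α−1) = 26.7/6.8 = 3.926.
This is the posterior mode — the MAP estimate.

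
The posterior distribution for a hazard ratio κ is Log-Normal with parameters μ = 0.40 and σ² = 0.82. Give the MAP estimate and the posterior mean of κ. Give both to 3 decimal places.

MAP = 0.657; posterior mean = 2.248

Mode = exp(μ − σ²) = exp(-0.42) = 0.657.
Mean = exp(μ + σ²/2) = exp(0.810) = 2.248.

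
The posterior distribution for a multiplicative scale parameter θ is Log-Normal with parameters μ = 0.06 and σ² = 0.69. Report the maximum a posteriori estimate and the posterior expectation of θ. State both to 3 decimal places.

Mode = exp(μ − σ²) = exp(-0.63) = 0.533.
Mean = exp(μ + σ²/2) = exp(0.405) = 1.499.
The posterior is right-skewed, so the mean exceeds the mode.

MAP = 0.533; posterior mean = 1.499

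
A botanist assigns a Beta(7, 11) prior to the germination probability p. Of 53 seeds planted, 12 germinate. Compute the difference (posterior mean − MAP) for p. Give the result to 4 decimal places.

Posterior: Beta(7+12, 11+41) = Beta(19, 52).
Mode = (19−1)/(19+52−2) = 18/69 = 0.2609.
Mean = 19/(19+52) = 19/71 = 0.2676.
Difference = 0.2676 − 0.2609 = 0.0067.

0.0067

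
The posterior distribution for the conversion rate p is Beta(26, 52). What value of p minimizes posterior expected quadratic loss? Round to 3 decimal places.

Mode = (26−1)/(26+52−2) = 25/76 = 0.329.
Mean = 26/(26+52) = 26/78 = 0.333.
Quadratic loss ⇒ the optimal estimator is the posterior mean.

0.333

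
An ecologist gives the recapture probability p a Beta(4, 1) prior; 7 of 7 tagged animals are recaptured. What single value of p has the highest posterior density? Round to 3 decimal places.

1.000

Posterior: Beta(4+7, 1+0) = Beta(11, 1).
Since β = 1 ≤ 1 and α > 1, the Beta density is monotone increasing on [0,1]; the mode is at 1.
Mean = 11/(11+1) = 0.917.
This is the posterior mode — the MAP estimate.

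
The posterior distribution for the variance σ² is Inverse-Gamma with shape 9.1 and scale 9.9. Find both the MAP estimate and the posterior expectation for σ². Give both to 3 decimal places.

MAP = 0.980; posterior mean = 1.222

Mode = β/(α+1) = 9.9/10.1 = 0.980.
Mean = β/(α−1) = 9.9/8.1 = 1.222.
Right-skewed posterior ⇒ mode < mean.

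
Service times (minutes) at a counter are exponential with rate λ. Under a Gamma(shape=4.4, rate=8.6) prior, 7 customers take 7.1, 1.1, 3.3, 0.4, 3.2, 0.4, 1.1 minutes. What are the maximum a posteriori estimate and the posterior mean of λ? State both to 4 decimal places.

Σ times = 16.6. Posterior: Gamma(shape = 4.4+7 = 11.4, rate = 8.6+16.6 = 25.2).
Mode = (α−1)/β = 10.4/25.2 = 0.4127.
Mean = α/β = 11.4/25.2 = 0.4524.
Right-skewed posterior ⇒ mode < mean.

MAP = 0.4127; posterior mean = 0.4524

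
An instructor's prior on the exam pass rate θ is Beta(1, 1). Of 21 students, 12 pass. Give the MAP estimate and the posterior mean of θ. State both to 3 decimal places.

Posterior: Beta(1+12, 1+9) = Beta(13, 10).
Mode = (13−1)/(13+10−2) = 12/21 = 0.571.
Mean = 13/(13+10) = 13/23 = 0.565.

MAP estimate = 0.571, posterior mean = 0.565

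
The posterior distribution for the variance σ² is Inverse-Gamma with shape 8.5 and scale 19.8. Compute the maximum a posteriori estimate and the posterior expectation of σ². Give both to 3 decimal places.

σ²_MAP = 2.084, E[σ²|data] = 2.640

Mode = β/(α+1) = 19.8/9.5 = 2.084.
Mean = β/(α−1) = 19.8/7.5 = 2.640.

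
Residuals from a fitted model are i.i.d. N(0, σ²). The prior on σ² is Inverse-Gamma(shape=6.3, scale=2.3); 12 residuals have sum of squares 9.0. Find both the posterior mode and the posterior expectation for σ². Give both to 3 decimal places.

Posterior: Inverse-Gamma(shape = 6.3+12/2 = 12.3, scale = 2.3+9.0/2 = 6.8).
Mode = β/(α+1) = 6.8/13.3 = 0.511.
Mean = β/(α−1) = 6.8/11.3 = 0.602.

σ²_MAP = 0.511, E[σ²|data] = 0.602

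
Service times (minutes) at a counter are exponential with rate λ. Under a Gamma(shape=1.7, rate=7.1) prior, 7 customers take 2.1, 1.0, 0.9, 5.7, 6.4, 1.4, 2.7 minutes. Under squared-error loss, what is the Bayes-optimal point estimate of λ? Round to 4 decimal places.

Σ times = 20.2. Posterior: Gamma(shape = 1.7+7 = 8.7, rate = 7.1+20.2 = 27.3).
Mode = (α−1)/β = 7.7/27.3 = 0.2821.
Mean = α/β = 8.7/27.3 = 0.3187.
Squared-error loss ⇒ the optimal estimator is the posterior mean.

0.3187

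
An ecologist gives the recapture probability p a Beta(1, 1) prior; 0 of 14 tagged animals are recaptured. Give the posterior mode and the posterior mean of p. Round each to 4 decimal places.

MAP = 0.0000, posterior mean = 0.0625

Posterior: Beta(1+0, 1+14) = Beta(1, 15).
Since α = 1 ≤ 1 and β > 1, the Beta density is monotone decreasing on [0,1]; the mode is at 0.
Mean = 1/(1+15) = 0.0625.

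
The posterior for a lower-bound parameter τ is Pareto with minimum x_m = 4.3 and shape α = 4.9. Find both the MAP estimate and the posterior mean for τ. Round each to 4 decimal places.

The Pareto density is strictly decreasing on [x_m, ∞), so the mode is x_m = 4.3000.
Mean = α·x_m/(α−1) = 4.9·4.3/3.9 = 5.4026.
The posterior is right-skewed, so the mean exceeds the mode.

MAP: 4.3000. Posterior mean: 5.4026.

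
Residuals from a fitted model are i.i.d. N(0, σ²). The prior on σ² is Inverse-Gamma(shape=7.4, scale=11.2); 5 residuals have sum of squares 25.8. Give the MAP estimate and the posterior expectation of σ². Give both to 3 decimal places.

MAP = 2.211, posterior mean = 2.708

Posterior: Inverse-Gamma(shape = 7.4+5/2 = 9.9, scale = 11.2+25.8/2 = 24.1).
Mode = β/(α+1) = 24.1/10.9 = 2.211.
Mean = β/(α−1) = 24.1/8.9 = 2.708.
The posterior is right-skewed, so the mean exceeds the mode.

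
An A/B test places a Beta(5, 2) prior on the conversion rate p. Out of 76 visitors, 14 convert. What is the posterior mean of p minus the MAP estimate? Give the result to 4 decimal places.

0.0067

Posterior: Beta(5+14, 2+62) = Beta(19, 64).
Mode = (19−1)/(19+64−2) = 18/81 = 0.2222.
Mean = 19/(19+64) = 19/83 = 0.2289.
Difference = 0.2289 − 0.2222 = 0.0067.
Right-skewed posterior ⇒ mode < mean.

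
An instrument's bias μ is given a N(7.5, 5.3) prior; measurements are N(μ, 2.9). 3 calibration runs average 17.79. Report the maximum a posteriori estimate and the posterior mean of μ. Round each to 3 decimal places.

maximum a posteriori estimate = 16.203, posterior mean = 16.203

Posterior for μ is Normal. Precision-weighted mean: (1/5.3·7.5 + 3/2.9·17.79) / (1/5.3 + 3/2.9) = 16.203.
A Normal posterior is symmetric, so mode = mean.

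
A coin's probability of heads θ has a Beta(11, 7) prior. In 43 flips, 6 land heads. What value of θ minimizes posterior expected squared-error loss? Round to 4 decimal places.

0.2787

Posterior: Beta(11+6, 7+37) = Beta(17, 44).
Mode = (17−1)/(17+44−2) = 16/59 = 0.2712.
Mean = 17/(17+44) = 17/61 = 0.2787.
Squared-error loss ⇒ the optimal estimator is the posterior mean.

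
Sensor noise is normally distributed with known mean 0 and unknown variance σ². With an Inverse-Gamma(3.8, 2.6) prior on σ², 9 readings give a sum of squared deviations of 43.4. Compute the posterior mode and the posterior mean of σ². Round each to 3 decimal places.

MAP = 2.613, posterior mean = 3.329

Posterior: Inverse-Gamma(shape = 3.8+9/2 = 8.3, scale = 2.6+43.4/2 = 24.3).
Mode = β/(α+1) = 24.3/9.3 = 2.613.
Mean = β/(α−1) = 24.3/7.3 = 3.329.
Right-skewed posterior ⇒ mode < mean.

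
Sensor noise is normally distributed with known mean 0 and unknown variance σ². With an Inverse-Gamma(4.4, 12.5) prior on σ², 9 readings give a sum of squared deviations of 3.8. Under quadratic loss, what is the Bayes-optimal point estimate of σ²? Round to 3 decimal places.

Posterior: Inverse-Gamma(shape = 4.4+9/2 = 8.9, scale = 12.5+3.8/2 = 14.4).
Mode = β/(α+1) = 14.4/9.9 = 1.455.
Mean = β/(α−1) = 14.4/7.9 = 1.823.
Quadratic loss ⇒ the optimal estimator is the posterior mean.

1.823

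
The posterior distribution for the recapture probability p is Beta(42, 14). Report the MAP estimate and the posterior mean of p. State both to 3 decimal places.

MAP: 0.759. Posterior mean: 0.750.

Mode = (42−1)/(42+14−2) = 41/54 = 0.759.
Mean = 42/(42+14) = 42/56 = 0.750.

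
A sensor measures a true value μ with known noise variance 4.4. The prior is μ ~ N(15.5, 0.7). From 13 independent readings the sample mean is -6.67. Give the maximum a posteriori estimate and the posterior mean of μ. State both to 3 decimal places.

Posterior for μ is Normal. Precision-weighted mean: (1/0.7·15.5 + 13/4.4·-6.67) / (1/0.7 + 13/4.4) = 0.556.
A Normal posterior is symmetric, so mode = mean.

MAP = 0.556; posterior mean = 0.556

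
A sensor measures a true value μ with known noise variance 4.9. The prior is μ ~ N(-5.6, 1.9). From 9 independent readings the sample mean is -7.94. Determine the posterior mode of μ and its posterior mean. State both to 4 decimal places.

MAP = -7.4188, posterior mean = -7.4188

Posterior for μ is Normal. Precision-weighted mean: (1/1.9·-5.6 + 9/4.9·-7.94) / (1/1.9 + 9/4.9) = -7.4188.
A Normal posterior is symmetric, so mode = mean.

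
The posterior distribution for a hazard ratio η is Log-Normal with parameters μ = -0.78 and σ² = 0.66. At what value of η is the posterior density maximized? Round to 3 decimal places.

0.237

Mode = exp(μ − σ²) = exp(-1.44) = 0.237.
Mean = exp(μ + σ²/2) = exp(-0.450) = 0.638.
This is the posterior mode — the MAP estimate.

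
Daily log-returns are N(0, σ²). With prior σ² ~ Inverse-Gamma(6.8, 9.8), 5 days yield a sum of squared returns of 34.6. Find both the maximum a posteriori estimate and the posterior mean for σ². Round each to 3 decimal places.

MAP = 2.631, posterior mean = 3.265

Posterior: Inverse-Gamma(shape = 6.8+5/2 = 9.3, scale = 9.8+34.6/2 = 27.1).
Mode = β/(α+1) = 27.1/10.3 = 2.631.
Mean = β/(α−1) = 27.1/8.3 = 3.265.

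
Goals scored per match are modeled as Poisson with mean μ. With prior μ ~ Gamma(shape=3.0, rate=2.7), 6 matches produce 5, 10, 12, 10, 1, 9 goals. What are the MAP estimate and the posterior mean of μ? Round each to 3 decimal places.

μ_MAP = 5.632, E[μ|data] = 5.747

Σ counts = 47. Posterior: Gamma(shape = 3.0+47 = 50.0, rate = 2.7+6 = 8.7).
Mode = (α−1)/β = 49.0/8.7 = 5.632.
Mean = α/β = 50.0/8.7 = 5.747.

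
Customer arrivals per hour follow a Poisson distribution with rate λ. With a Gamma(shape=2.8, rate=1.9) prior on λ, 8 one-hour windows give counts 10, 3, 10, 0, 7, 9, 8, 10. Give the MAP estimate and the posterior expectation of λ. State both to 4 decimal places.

Σ counts = 57. Posterior: Gamma(shape = 2.8+57 = 59.8, rate = 1.9+8 = 9.9).
Mode = (α−1)/β = 58.8/9.9 = 5.9394.
Mean = α/β = 59.8/9.9 = 6.0404.

MAP estimate = 5.9394, posterior expectation = 6.0404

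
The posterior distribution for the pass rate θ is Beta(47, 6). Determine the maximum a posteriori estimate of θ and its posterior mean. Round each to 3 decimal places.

MAP: 0.902. Posterior mean: 0.887.

Mode = (47−1)/(47+6−2) = 46/51 = 0.902.
Mean = 47/(47+6) = 47/53 = 0.887.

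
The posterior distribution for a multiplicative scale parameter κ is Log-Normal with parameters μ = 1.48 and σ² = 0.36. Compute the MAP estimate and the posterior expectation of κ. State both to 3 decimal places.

MAP = 3.065, posterior mean = 5.259

Mode = exp(μ − σ²) = exp(1.12) = 3.065.
Mean = exp(μ + σ²/2) = exp(1.660) = 5.259.
The mean is pulled above the mode by the posterior's right skew.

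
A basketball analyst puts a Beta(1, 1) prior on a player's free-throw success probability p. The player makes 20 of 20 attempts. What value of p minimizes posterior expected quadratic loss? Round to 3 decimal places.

Posterior: Beta(1+20, 1+0) = Beta(21, 1).
Since β = 1 ≤ 1 and α > 1, the Beta density is monotone increasing on [0,1]; the mode is at 1.
Mean = 21/(21+1) = 0.955.
Quadratic loss ⇒ the optimal estimator is the posterior mean.

0.955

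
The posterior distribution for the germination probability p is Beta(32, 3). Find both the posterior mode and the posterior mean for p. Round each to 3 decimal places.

MAP = 0.939; posterior mean = 0.914

Mode = (32−1)/(32+3−2) = 31/33 = 0.939.
Mean = 32/(32+3) = 32/35 = 0.914.
The mean is pulled below the mode by the posterior's left skew.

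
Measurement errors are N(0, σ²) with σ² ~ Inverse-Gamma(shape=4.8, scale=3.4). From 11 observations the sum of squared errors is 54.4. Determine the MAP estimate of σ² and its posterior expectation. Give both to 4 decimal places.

Posterior: Inverse-Gamma(shape = 4.8+11/2 = 10.3, scale = 3.4+54.4/2 = 30.6).
Mode = β/(α+1) = 30.6/11.3 = 2.7080.
Mean = β/(α−1) = 30.6/9.3 = 3.2903.

MAP = 2.7080, posterior mean = 3.2903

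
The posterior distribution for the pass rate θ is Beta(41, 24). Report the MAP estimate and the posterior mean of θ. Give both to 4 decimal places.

Mode = (41−1)/(41+24−2) = 40/63 = 0.6349.
Mean = 41/(41+24) = 41/65 = 0.6308.
The mean is pulled below the mode by the posterior's left skew.

MAP estimate = 0.6349, posterior mean = 0.6308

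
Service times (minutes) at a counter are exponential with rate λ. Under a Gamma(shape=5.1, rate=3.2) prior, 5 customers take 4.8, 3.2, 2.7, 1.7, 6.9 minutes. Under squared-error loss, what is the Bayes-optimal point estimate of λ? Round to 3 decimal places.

Σ times = 19.3. Posterior: Gamma(shape = 5.1+5 = 10.1, rate = 3.2+19.3 = 22.5).
Mode = (α−1)/β = 9.1/22.5 = 0.404.
Mean = α/β = 10.1/22.5 = 0.449.
Squared-error loss ⇒ the optimal estimator is the posterior mean.

0.449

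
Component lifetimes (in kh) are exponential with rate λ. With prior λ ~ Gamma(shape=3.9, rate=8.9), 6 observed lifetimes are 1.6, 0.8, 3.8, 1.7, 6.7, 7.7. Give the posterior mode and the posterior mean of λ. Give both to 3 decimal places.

Σ times = 22.3. Posterior: Gamma(shape = 3.9+6 = 9.9, rate = 8.9+22.3 = 31.2).
Mode = (α−1)/β = 8.9/31.2 = 0.285.
Mean = α/β = 9.9/31.2 = 0.317.
Right-skewed posterior ⇒ mode < mean.

λ_MAP = 0.285, E[λ|data] = 0.317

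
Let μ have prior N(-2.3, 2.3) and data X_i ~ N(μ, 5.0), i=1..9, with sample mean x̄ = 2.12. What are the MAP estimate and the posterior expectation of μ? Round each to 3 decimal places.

μ_MAP = 1.260, E[μ|data] = 1.260

Posterior for μ is Normal. Precision-weighted mean: (1/2.3·-2.3 + 9/5.0·2.12) / (1/2.3 + 9/5.0) = 1.260.
A Normal posterior is symmetric, so mode = mean.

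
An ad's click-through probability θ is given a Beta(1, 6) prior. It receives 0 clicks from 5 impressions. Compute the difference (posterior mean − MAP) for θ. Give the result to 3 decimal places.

0.083

Posterior: Beta(1+0, 6+5) = Beta(1, 11).
Since α = 1 ≤ 1 and β > 1, the Beta density is monotone decreasing on [0,1]; the mode is at 0.
Mean = 1/(1+11) = 0.083.
Difference = 0.083 − 0.000 = 0.083.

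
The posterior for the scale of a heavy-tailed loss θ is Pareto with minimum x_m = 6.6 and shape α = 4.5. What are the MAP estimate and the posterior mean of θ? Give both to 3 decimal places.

MAP = 6.600, posterior mean = 8.486

The Pareto density is strictly decreasing on [x_m, ∞), so the mode is x_m = 6.600.
Mean = α·x_m/(α−1) = 4.5·6.6/3.5 = 8.486.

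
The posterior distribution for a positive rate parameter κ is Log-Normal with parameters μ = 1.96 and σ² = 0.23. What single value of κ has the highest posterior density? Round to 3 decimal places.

Mode = exp(μ − σ²) = exp(1.73) = 5.641.
Mean = exp(μ + σ²/2) = exp(2.075) = 7.965.
This is the posterior mode — the MAP estimate.

5.641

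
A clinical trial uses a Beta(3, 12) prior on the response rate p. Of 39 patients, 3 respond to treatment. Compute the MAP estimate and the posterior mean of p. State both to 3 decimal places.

MAP estimate = 0.096, posterior mean = 0.111

Posterior: Beta(3+3, 12+36) = Beta(6, 48).
Mode = (6−1)/(6+48−2) = 5/52 = 0.096.
Mean = 6/(6+48) = 6/54 = 0.111.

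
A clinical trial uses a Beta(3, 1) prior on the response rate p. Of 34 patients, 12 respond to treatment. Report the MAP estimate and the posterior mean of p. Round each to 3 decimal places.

MAP = 0.389, posterior mean = 0.395

Posterior: Beta(3+12, 1+22) = Beta(15, 23).
Mode = (15−1)/(15+23−2) = 14/36 = 0.389.
Mean = 15/(15+23) = 15/38 = 0.395.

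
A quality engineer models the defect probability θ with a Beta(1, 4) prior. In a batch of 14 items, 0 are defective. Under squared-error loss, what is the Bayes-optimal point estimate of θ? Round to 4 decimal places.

Posterior: Beta(1+0, 4+14) = Beta(1, 18).
Since α = 1 ≤ 1 and β > 1, the Beta density is monotone decreasing on [0,1]; the mode is at 0.
Mean = 1/(1+18) = 0.0526.
Squared-error loss ⇒ the optimal estimator is the posterior mean.

0.0526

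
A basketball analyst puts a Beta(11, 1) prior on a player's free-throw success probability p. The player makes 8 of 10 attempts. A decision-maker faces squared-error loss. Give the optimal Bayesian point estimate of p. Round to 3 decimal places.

Posterior: Beta(11+8, 1+2) = Beta(19, 3).
Mode = (19−1)/(19+3−2) = 18/20 = 0.900.
Mean = 19/(19+3) = 19/22 = 0.864.
Squared-error loss ⇒ the optimal estimator is the posterior mean.

0.864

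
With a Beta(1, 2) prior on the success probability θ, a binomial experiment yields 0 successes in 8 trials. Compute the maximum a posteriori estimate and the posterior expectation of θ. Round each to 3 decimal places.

Posterior: Beta(1+0, 2+8) = Beta(1, 10).
Since α = 1 ≤ 1 and β > 1, the Beta density is monotone decreasing on [0,1]; the mode is at 0.
Mean = 1/(1+10) = 0.091.
Mean > mode: the posterior has a right tail.

MAP = 0.000; posterior mean = 0.091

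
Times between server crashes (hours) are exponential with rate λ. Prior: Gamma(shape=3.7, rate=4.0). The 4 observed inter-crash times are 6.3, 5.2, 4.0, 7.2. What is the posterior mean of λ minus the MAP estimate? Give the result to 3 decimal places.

0.037

Σ times = 22.7. Posterior: Gamma(shape = 3.7+4 = 7.7, rate = 4.0+22.7 = 26.7).
Mode = (α−1)/β = 6.7/26.7 = 0.251.
Mean = α/β = 7.7/26.7 = 0.288.
Difference = 0.288 − 0.251 = 0.037.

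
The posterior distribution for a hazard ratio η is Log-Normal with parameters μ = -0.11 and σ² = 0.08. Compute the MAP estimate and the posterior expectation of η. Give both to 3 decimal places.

η_MAP = 0.827, E[η|data] = 0.932

Mode = exp(μ − σ²) = exp(-0.19) = 0.827.
Mean = exp(μ + σ²/2) = exp(-0.070) = 0.932.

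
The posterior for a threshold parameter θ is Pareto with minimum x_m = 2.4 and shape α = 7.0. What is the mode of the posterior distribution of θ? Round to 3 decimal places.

The Pareto density is strictly decreasing on [x_m, ∞), so the mode is x_m = 2.400.
Mean = α·x_m/(α−1) = 7.0·2.4/6.0 = 2.800.
This is the posterior mode — the MAP estimate.

2.400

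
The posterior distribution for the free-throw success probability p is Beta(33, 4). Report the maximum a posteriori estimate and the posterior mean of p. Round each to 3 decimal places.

Mode = (33−1)/(33+4−2) = 32/35 = 0.914.
Mean = 33/(33+4) = 33/37 = 0.892.

MAP = 0.914; posterior mean = 0.892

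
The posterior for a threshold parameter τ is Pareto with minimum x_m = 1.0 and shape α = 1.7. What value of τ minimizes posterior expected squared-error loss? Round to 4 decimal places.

The Pareto density is strictly decreasing on [x_m, ∞), so the mode is x_m = 1.0000.
Mean = α·x_m/(α−1) = 1.7·1.0/0.7 = 2.4286.
Squared-error loss ⇒ the optimal estimator is the posterior mean.

2.4286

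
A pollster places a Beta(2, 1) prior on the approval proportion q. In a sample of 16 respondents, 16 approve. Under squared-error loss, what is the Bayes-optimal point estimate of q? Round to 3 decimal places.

0.947

Posterior: Beta(2+16, 1+0) = Beta(18, 1).
Since β = 1 ≤ 1 and α > 1, the Beta density is monotone increasing on [0,1]; the mode is at 1.
Mean = 18/(18+1) = 0.947.
Squared-error loss ⇒ the optimal estimator is the posterior mean.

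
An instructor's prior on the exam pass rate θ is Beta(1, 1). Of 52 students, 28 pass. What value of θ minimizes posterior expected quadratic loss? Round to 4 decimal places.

Posterior: Beta(1+28, 1+24) = Beta(29, 25).
Mode = (29−1)/(29+25−2) = 28/52 = 0.5385.
Mean = 29/(29+25) = 29/54 = 0.5370.
Quadratic loss ⇒ the optimal estimator is the posterior mean.

0.5370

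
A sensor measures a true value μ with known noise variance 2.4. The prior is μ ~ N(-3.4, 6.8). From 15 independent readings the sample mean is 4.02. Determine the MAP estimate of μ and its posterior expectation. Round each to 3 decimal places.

Posterior for μ is Normal. Precision-weighted mean: (1/6.8·-3.4 + 15/2.4·4.02) / (1/6.8 + 15/2.4) = 3.849.
A Normal posterior is symmetric, so mode = mean.

MAP: 3.849. Posterior mean: 3.849.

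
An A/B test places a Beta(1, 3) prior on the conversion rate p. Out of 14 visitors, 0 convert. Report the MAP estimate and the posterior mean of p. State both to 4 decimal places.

Posterior: Beta(1+0, 3+14) = Beta(1, 17).
Since α = 1 ≤ 1 and β > 1, the Beta density is monotone decreasing on [0,1]; the mode is at 0.
Mean = 1/(1+17) = 0.0556.

MAP = 0.0000; posterior mean = 0.0556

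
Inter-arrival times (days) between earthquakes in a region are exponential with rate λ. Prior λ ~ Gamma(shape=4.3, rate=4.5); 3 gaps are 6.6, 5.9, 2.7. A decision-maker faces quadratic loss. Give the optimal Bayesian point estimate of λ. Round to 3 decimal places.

0.371

Σ times = 15.2. Posterior: Gamma(shape = 4.3+3 = 7.3, rate = 4.5+15.2 = 19.7).
Mode = (α−1)/β = 6.3/19.7 = 0.320.
Mean = α/β = 7.3/19.7 = 0.371.
Quadratic loss ⇒ the optimal estimator is the posterior mean.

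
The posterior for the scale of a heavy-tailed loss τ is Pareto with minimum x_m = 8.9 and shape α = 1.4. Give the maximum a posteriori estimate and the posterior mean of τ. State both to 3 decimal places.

The Pareto density is strictly decreasing on [x_m, ∞), so the mode is x_m = 8.900.
Mean = α·x_m/(α−1) = 1.4·8.9/0.4 = 31.150.
Mean > mode: the posterior has a right tail.

MAP = 8.900; posterior mean = 31.150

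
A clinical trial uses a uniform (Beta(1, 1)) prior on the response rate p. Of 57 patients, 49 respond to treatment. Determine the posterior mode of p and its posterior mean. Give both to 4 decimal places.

p_MAP = 0.8596, E[p|data] = 0.8475

Posterior: Beta(1+49, 1+8) = Beta(50, 9).
Mode = (50−1)/(50+9−2) = 49/57 = 0.8596.
With a flat prior the MAP equals the MLE, 49/57.
Mean = 50/(50+9) = 50/59 = 0.8475.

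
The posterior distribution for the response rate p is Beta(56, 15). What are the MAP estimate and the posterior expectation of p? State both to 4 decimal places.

Mode = (56−1)/(56+15−2) = 55/69 = 0.7971.
Mean = 56/(56+15) = 56/71 = 0.7887.
Left-skewed posterior ⇒ mean < mode.

MAP: 0.7971. Posterior mean: 0.7887.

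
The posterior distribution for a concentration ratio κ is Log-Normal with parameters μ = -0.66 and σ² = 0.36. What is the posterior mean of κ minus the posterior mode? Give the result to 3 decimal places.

Mode = exp(μ − σ²) = exp(-1.02) = 0.361.
Mean = exp(μ + σ²/2) = exp(-0.480) = 0.619.
Difference = 0.619 − 0.361 = 0.258.
Mean > mode: the posterior has a right tail.

0.258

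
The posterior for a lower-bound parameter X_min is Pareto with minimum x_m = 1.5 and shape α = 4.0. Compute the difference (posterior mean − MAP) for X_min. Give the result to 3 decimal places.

The Pareto density is strictly decreasing on [x_m, ∞), so the mode is x_m = 1.500.
Mean = α·x_m/(α−1) = 4.0·1.5/3.0 = 2.000.
Difference = 2.000 − 1.500 = 0.500.

0.500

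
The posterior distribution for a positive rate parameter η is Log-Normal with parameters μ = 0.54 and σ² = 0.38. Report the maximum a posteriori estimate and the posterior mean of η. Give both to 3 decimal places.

Mode = exp(μ − σ²) = exp(0.16) = 1.174.
Mean = exp(μ + σ²/2) = exp(0.730) = 2.075.
The mean is pulled above the mode by the posterior's right skew.

η_MAP = 1.174, E[η|data] = 2.075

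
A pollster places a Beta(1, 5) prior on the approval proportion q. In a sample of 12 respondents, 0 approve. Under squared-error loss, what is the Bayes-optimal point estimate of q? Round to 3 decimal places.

Posterior: Beta(1+0, 5+12) = Beta(1, 17).
Since α = 1 ≤ 1 and β > 1, the Beta density is monotone decreasing on [0,1]; the mode is at 0.
Mean = 1/(1+17) = 0.056.
Squared-error loss ⇒ the optimal estimator is the posterior mean.

0.056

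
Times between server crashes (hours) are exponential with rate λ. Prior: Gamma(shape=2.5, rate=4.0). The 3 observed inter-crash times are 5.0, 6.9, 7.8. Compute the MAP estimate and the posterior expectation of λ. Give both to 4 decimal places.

MAP: 0.1899. Posterior mean: 0.2321.

Σ times = 19.7. Posterior: Gamma(shape = 2.5+3 = 5.5, rate = 4.0+19.7 = 23.7).
Mode = (α−1)/β = 4.5/23.7 = 0.1899.
Mean = α/β = 5.5/23.7 = 0.2321.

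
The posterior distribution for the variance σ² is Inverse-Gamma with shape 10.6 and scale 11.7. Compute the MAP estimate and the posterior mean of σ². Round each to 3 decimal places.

MAP = 1.009; posterior mean = 1.219

Mode = β/(α+1) = 11.7/11.6 = 1.009.
Mean = β/(α−1) = 11.7/9.6 = 1.219.
Right-skewed posterior ⇒ mode < mean.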